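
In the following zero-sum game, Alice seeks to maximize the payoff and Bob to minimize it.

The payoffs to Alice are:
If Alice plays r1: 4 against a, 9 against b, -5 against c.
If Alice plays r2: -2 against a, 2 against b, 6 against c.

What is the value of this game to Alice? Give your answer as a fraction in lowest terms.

14/17

Column b is strictly dominated by a for Bob (it gives Alice more in every row).
The remaining 2×2 game on (r1, r2) × (a, c) has no saddle point. Let Alice play r1 with probability p; indifference gives 4p − 2(1−p) = −5p + 6(1−p), so p = 8/17.
Similarly Bob's optimal q on a is 11/17, and the value is 4·(11/17) + (-5)·(6/17) = 14/17.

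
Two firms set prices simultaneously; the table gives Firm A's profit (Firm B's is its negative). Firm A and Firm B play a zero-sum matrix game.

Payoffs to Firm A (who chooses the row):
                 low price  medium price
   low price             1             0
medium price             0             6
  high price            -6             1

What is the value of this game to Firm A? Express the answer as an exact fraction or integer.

Row high price is strictly dominated by row medium price, so Firm A never plays it.
The remaining 2×2 game on (low price, medium price) × (low price, medium price) has no saddle point. Let Firm A play low price with probability p; indifference gives p = 6(1−p), so p = 6/7.
Similarly Firm B's optimal q on low price is 6/7, and the value is 1·(6/7) + (0)·(1/7) = 6/7.

6/7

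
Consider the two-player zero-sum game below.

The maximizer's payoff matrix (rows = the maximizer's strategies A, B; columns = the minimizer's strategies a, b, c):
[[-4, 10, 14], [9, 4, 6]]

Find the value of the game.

106/19

Column c is strictly dominated by b for the minimizer (it gives the maximizer more in every row).
The remaining 2×2 game on (A, B) × (a, b) has no saddle point. Let the maximizer play A with probability p; indifference gives −4p + 9(1−p) = 10p + 4(1−p), so p = 5/19.
Similarly the minimizer's optimal q on a is 6/19, and the value is -4·(6/19) + (10)·(13/19) = 106/19.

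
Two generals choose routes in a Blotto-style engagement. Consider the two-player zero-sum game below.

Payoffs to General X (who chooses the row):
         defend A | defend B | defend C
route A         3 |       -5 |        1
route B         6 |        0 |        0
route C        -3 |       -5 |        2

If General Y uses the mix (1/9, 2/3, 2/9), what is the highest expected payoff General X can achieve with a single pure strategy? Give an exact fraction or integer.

route A: (3)·(1/9) + (-5)·(2/3) + (1)·(2/9) = -25/9.
route B: (6)·(1/9) + (0)·(2/3) + (0)·(2/9) = 2/3.
route C: (-3)·(1/9) + (-5)·(2/3) + (2)·(2/9) = -29/9.
The best pure response is route B with expected payoff 2/3.

2/3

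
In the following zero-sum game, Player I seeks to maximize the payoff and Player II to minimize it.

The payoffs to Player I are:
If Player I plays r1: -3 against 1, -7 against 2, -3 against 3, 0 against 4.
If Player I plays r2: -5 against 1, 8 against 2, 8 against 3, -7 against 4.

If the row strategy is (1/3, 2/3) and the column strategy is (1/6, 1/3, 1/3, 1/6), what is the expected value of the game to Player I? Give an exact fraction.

17/18

Against (1/6, 1/3, 1/3, 1/6), each row's expected payoff is r1: -23/6; r2: 10/3.
Taking the (1/3, 2/3)-weighted average: (1/3)·(-23/6) + (2/3)·(10/3) = 17/18.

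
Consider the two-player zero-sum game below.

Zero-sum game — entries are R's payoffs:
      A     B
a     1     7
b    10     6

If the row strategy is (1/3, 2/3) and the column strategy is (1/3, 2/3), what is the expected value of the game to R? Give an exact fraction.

59/9

Against (1/3, 2/3), each row's expected payoff is a: 5; b: 22/3.
Taking the (1/3, 2/3)-weighted average: (1/3)·(5) + (2/3)·(22/3) = 59/9.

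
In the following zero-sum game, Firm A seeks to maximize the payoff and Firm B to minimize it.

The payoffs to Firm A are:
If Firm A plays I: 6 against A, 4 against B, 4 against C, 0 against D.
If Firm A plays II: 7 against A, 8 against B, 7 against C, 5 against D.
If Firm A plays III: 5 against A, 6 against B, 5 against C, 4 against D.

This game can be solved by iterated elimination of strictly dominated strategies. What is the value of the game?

5

Column A is strictly dominated by D for Firm B (0<6, 5<7, 4<5); eliminate A.
Row I is strictly dominated by row II (8>4, 7>4, 5>0); eliminate I.
Row III is strictly dominated by row II (8>6, 7>5, 5>4); eliminate III.
Column C is strictly dominated by D for Firm B (5<7); eliminate C.
Column B is strictly dominated by D for Firm B (5<8); eliminate B.
Only (II, D) remains, with payoff 5.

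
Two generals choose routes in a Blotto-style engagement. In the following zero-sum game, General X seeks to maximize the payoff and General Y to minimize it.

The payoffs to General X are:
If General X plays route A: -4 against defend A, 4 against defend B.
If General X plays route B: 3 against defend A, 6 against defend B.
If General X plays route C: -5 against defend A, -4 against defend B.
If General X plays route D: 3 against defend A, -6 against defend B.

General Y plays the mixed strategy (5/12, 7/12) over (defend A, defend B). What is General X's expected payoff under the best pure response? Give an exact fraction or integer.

route A: (-4)·(5/12) + (4)·(7/12) = 2/3.
route B: (3)·(5/12) + (6)·(7/12) = 19/4.
route C: (-5)·(5/12) + (-4)·(7/12) = -53/12.
route D: (3)·(5/12) + (-6)·(7/12) = -9/4.
The best pure response is route B with expected payoff 19/4.

19/4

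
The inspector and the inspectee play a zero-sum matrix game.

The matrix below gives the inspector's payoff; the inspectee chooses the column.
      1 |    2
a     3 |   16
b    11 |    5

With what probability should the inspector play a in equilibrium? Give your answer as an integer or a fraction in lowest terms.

Row minima are 3 and 5, so the inspector's maximin is 5; column maxima are 11 and 16, so the inspectee's minimax is 11. These differ, so the equilibrium is in mixed strategies.
Let the inspector play a with probability p. The inspectee is indifferent when 3p + 11(1−p) = 16p + 5(1−p), giving p = 6/19.

6/19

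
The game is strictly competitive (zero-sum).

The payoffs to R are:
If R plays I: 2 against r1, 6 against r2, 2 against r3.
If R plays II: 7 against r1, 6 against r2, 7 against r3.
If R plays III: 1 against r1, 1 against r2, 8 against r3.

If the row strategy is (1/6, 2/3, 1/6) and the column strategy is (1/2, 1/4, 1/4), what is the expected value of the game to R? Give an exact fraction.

Against (1/2, 1/4, 1/4), each row's expected payoff is I: 3; II: 27/4; III: 11/4.
Taking the (1/6, 2/3, 1/6)-weighted average: (1/6)·(3) + (2/3)·(27/4) + (1/6)·(11/4) = 131/24.

131/24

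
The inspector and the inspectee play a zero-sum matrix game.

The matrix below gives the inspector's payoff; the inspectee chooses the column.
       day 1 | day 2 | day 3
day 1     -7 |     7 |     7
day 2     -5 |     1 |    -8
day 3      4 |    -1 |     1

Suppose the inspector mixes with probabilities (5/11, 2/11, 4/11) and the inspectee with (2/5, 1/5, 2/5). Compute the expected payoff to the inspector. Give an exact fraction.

Against (2/5, 1/5, 2/5), each row's expected payoff is day 1: 7/5; day 2: -5; day 3: 9/5.
Taking the (5/11, 2/11, 4/11)-weighted average: (5/11)·(7/5) + (2/11)·(-5) + (4/11)·(9/5) = 21/55.

21/55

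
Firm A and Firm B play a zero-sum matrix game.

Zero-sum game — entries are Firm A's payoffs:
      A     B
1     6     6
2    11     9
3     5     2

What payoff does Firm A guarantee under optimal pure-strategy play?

9

Row minima: 6, 9, 2 → Firm A's maximin is 9.
Column maxima: 11, 9 → Firm B's minimax is 9.
They coincide at (2, B), so the value is 9.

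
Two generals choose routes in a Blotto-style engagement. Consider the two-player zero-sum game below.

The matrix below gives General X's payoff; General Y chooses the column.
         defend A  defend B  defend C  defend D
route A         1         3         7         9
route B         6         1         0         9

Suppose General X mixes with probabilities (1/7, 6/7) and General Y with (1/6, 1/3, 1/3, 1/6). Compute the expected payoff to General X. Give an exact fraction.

22/7

Against (1/6, 1/3, 1/3, 1/6), each row's expected payoff is route A: 5; route B: 17/6.
Taking the (1/7, 6/7)-weighted average: (1/7)·(5) + (6/7)·(17/6) = 22/7.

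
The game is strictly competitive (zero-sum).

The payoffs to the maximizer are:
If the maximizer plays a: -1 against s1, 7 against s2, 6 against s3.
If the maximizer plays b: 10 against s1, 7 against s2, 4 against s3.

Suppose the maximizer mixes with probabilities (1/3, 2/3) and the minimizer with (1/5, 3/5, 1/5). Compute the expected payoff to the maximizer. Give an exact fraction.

32/5

Against (1/5, 3/5, 1/5), each row's expected payoff is a: 26/5; b: 7.
Taking the (1/3, 2/3)-weighted average: (1/3)·(26/5) + (2/3)·(7) = 32/5.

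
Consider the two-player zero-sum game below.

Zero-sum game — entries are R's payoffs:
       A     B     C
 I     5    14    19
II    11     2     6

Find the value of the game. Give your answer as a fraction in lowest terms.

Column C is strictly dominated by B for C (it gives R more in every row).
The remaining 2×2 game on (I, II) × (A, B) has no saddle point. Let R play I with probability p; indifference gives 5p + 11(1−p) = 14p + 2(1−p), so p = 1/2.
Similarly C's optimal q on A is 2/3, and the value is 5·(2/3) + (14)·(1/3) = 8.

8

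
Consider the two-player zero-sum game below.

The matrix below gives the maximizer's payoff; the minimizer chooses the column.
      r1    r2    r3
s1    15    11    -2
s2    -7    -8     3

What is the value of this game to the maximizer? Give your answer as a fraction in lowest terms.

Column r1 is strictly dominated by r2 for the minimizer (it gives the maximizer more in every row).
The remaining 2×2 game on (s1, s2) × (r2, r3) has no saddle point. Let the maximizer play s1 with probability p; indifference gives 11p − 8(1−p) = −2p + 3(1−p), so p = 11/24.
Similarly the minimizer's optimal q on r2 is 5/24, and the value is 11·(5/24) + (-2)·(19/24) = 17/24.

17/24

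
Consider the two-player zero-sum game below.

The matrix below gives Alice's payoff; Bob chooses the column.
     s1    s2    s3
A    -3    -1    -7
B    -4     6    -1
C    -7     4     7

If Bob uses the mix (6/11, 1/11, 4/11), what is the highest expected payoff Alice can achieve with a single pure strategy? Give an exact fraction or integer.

-10/11

A: (-3)·(6/11) + (-1)·(1/11) + (-7)·(4/11) = -47/11.
B: (-4)·(6/11) + (6)·(1/11) + (-1)·(4/11) = -2.
C: (-7)·(6/11) + (4)·(1/11) + (7)·(4/11) = -10/11.
The best pure response is C with expected payoff -10/11.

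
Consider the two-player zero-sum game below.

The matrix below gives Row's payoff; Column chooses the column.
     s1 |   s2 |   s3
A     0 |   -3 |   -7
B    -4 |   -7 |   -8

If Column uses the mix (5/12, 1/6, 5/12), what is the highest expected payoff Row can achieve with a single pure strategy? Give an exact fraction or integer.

-41/12

A: (0)·(5/12) + (-3)·(1/6) + (-7)·(5/12) = -41/12.
B: (-4)·(5/12) + (-7)·(1/6) + (-8)·(5/12) = -37/6.
The best pure response is A with expected payoff -41/12.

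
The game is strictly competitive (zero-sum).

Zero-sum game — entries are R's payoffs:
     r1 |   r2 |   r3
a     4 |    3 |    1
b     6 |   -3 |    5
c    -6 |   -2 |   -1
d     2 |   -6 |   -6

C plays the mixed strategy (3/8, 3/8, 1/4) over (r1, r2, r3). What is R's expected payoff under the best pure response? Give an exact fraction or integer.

a: (4)·(3/8) + (3)·(3/8) + (1)·(1/4) = 23/8.
b: (6)·(3/8) + (-3)·(3/8) + (5)·(1/4) = 19/8.
c: (-6)·(3/8) + (-2)·(3/8) + (-1)·(1/4) = -13/4.
d: (2)·(3/8) + (-6)·(3/8) + (-6)·(1/4) = -3.
The best pure response is a with expected payoff 23/8.

23/8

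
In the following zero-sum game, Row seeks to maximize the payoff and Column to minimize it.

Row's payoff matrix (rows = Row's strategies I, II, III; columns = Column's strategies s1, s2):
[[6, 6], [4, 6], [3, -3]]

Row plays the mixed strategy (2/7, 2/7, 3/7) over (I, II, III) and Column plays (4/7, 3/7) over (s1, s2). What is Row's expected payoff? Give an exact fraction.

23/7

Against (4/7, 3/7), each row's expected payoff is I: 6; II: 34/7; III: 3/7.
Taking the (2/7, 2/7, 3/7)-weighted average: (2/7)·(6) + (2/7)·(34/7) + (3/7)·(3/7) = 23/7.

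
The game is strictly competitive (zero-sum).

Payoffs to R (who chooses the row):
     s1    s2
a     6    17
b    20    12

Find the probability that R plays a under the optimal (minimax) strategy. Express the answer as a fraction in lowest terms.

8/19

Row minima are 6 and 12, so R's maximin is 12; column maxima are 20 and 17, so C's minimax is 17. These differ, so the equilibrium is in mixed strategies.
Let R play a with probability p. C is indifferent when 6p + 20(1−p) = 17p + 12(1−p), giving p = 8/19.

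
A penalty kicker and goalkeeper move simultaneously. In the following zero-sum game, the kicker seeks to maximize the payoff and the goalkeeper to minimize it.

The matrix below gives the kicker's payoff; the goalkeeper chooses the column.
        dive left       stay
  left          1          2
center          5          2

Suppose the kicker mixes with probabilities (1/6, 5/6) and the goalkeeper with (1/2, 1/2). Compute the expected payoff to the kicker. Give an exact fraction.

Against (1/2, 1/2), each row's expected payoff is left: 3/2; center: 7/2.
Taking the (1/6, 5/6)-weighted average: (1/6)·(3/2) + (5/6)·(7/2) = 19/6.

19/6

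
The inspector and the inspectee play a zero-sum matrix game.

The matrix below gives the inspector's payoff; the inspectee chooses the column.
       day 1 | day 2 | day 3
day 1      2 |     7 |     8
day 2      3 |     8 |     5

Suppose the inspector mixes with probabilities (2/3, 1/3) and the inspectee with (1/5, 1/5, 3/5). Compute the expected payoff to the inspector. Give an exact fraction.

92/15

Against (1/5, 1/5, 3/5), each row's expected payoff is day 1: 33/5; day 2: 26/5.
Taking the (2/3, 1/3)-weighted average: (2/3)·(33/5) + (1/3)·(26/5) = 92/15.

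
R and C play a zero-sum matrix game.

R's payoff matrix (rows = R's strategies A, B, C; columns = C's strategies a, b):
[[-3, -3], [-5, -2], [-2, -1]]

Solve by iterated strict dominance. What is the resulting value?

-2

Row B is strictly dominated by row C (-2>-5, -1>-2); eliminate B.
Row A is strictly dominated by row C (-2>-3, -1>-3); eliminate A.
Column b is strictly dominated by a for C (-2<-1); eliminate b.
Only (C, a) remains, with payoff -2.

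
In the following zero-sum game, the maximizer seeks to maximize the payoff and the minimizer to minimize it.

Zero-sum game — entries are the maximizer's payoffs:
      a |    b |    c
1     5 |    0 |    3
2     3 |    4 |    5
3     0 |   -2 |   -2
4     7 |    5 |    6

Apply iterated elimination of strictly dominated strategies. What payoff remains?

5

Row 3 is strictly dominated by row 1 (5>0, 0>-2, 3>-2); eliminate 3.
Column c is strictly dominated by b for the minimizer (0<3, 4<5, 5<6); eliminate c.
Row 2 is strictly dominated by row 4 (7>3, 5>4); eliminate 2.
Column a is strictly dominated by b for the minimizer (0<5, 5<7); eliminate a.
Row 1 is strictly dominated by row 4 (5>0); eliminate 1.
Only (4, b) remains, with payoff 5.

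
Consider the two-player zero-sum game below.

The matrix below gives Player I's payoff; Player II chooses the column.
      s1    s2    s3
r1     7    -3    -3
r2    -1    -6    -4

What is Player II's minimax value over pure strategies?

-3

The worst case (largest entry) in each column is s1: 7, s2: -3, s3: -3.
The best (smallest) of these is -3.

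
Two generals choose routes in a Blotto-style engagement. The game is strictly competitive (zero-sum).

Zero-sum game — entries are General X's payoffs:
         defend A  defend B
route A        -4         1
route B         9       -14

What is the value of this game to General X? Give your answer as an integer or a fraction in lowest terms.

Row minima are -4 and -14, so General X's maximin is -4; column maxima are 9 and 1, so General Y's minimax is 1. These differ, so the equilibrium is in mixed strategies.
Let General X play route A with probability p. General Y is indifferent when −4p + 9(1−p) = p − 14(1−p), giving p = 23/28.
Let General Y play defend A with probability q. General X is indifferent when −4q + (1−q) = 9q − 14(1−q), giving q = 15/28.
The value is -4·(15/28) + (1)·(13/28) = -47/28.

-47/28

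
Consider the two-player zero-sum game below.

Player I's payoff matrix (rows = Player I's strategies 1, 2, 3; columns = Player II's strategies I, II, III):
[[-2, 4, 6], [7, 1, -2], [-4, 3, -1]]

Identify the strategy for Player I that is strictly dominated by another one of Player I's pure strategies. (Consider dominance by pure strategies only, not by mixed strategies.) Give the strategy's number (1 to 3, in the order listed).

Compare 3 with 1: -2 > -4, 4 > 3, 6 > -1.
So 1 strictly dominates 3 for Player I; 3 is strictly dominated.

3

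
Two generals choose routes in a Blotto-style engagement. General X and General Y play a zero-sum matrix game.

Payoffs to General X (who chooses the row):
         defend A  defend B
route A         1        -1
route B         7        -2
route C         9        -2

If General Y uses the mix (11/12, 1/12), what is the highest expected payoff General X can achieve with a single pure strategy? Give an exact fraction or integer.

route A: (1)·(11/12) + (-1)·(1/12) = 5/6.
route B: (7)·(11/12) + (-2)·(1/12) = 25/4.
route C: (9)·(11/12) + (-2)·(1/12) = 97/12.
The best pure response is route C with expected payoff 97/12.

97/12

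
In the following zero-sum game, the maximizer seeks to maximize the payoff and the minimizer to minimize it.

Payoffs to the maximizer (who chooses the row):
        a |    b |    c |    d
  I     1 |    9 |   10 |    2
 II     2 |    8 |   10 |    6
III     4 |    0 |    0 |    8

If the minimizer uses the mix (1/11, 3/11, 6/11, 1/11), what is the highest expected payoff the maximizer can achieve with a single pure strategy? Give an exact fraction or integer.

I: (1)·(1/11) + (9)·(3/11) + (10)·(6/11) + (2)·(1/11) = 90/11.
II: (2)·(1/11) + (8)·(3/11) + (10)·(6/11) + (6)·(1/11) = 92/11.
III: (4)·(1/11) + (0)·(3/11) + (0)·(6/11) + (8)·(1/11) = 12/11.
The best pure response is II with expected payoff 92/11.

92/11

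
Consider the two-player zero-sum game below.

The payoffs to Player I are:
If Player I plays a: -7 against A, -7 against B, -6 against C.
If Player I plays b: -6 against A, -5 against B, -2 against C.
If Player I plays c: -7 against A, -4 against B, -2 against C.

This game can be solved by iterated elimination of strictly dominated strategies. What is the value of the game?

Column C is strictly dominated by A for Player II (-7<-6, -6<-2, -7<-2); eliminate C.
Row a is strictly dominated by row b (-6>-7, -5>-7); eliminate a.
Column B is strictly dominated by A for Player II (-6<-5, -7<-4); eliminate B.
Row c is strictly dominated by row b (-6>-7); eliminate c.
Only (b, A) remains, with payoff -6.

-6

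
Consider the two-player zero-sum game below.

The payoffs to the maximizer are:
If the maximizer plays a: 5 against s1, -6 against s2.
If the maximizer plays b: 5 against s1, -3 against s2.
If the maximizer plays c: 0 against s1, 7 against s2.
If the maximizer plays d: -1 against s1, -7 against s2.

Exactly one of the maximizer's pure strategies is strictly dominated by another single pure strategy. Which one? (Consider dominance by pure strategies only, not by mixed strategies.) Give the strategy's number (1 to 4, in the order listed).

Compare d with a: 5 > -1, -6 > -7.
So a strictly dominates d for the maximizer; d is strictly dominated.

4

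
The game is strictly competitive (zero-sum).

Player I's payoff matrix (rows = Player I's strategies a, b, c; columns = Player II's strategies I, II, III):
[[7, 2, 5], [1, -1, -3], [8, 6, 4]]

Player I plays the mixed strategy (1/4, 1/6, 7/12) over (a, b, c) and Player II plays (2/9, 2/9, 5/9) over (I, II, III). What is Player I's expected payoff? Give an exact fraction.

145/36

Against (2/9, 2/9, 5/9), each row's expected payoff is a: 43/9; b: -5/3; c: 16/3.
Taking the (1/4, 1/6, 7/12)-weighted average: (1/4)·(43/9) + (1/6)·(-5/3) + (7/12)·(16/3) = 145/36.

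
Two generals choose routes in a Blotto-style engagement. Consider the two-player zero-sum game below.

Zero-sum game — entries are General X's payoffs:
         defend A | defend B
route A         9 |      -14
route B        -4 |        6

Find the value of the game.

Row minima are -14 and -4, so General X's maximin is -4; column maxima are 9 and 6, so General Y's minimax is 6. These differ, so the equilibrium is in mixed strategies.
Let General X play route A with probability p. General Y is indifferent when 9p − 4(1−p) = −14p + 6(1−p), giving p = 10/33.
Let General Y play defend A with probability q. General X is indifferent when 9q − 14(1−q) = −4q + 6(1−q), giving q = 20/33.
The value is 9·(20/33) + (-14)·(13/33) = -2/33.

-2/33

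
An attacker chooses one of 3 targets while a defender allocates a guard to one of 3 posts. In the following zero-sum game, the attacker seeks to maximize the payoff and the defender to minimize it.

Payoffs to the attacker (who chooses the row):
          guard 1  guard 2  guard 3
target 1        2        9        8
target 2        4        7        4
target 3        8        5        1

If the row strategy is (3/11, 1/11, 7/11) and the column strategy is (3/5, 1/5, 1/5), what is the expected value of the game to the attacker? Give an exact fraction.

Against (3/5, 1/5, 1/5), each row's expected payoff is target 1: 23/5; target 2: 23/5; target 3: 6.
Taking the (3/11, 1/11, 7/11)-weighted average: (3/11)·(23/5) + (1/11)·(23/5) + (7/11)·(6) = 302/55.

302/55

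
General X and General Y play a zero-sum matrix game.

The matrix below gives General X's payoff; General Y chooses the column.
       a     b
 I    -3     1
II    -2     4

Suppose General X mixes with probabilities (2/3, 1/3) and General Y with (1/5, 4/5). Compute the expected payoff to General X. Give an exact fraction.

16/15

Against (1/5, 4/5), each row's expected payoff is I: 1/5; II: 14/5.
Taking the (2/3, 1/3)-weighted average: (2/3)·(1/5) + (1/3)·(14/5) = 16/15.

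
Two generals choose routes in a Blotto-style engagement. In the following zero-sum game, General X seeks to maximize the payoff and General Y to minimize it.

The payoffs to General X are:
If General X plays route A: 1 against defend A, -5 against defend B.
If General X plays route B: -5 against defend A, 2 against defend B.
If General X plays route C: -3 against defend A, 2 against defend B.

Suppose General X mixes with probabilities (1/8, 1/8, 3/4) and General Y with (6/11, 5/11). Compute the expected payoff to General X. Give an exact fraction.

Against (6/11, 5/11), each row's expected payoff is route A: -19/11; route B: -20/11; route C: -8/11.
Taking the (1/8, 1/8, 3/4)-weighted average: (1/8)·(-19/11) + (1/8)·(-20/11) + (3/4)·(-8/11) = -87/88.

-87/88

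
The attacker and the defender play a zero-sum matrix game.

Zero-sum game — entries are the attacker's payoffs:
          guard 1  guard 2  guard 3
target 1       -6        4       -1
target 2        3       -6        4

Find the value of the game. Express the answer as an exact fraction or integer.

-24/19

Column guard 3 is strictly dominated by guard 1 for the defender (it gives the attacker more in every row).
The remaining 2×2 game on (target 1, target 2) × (guard 1, guard 2) has no saddle point. Let the attacker play target 1 with probability p; indifference gives −6p + 3(1−p) = 4p − 6(1−p), so p = 9/19.
Similarly the defender's optimal q on guard 1 is 10/19, and the value is -6·(10/19) + (4)·(9/19) = -24/19.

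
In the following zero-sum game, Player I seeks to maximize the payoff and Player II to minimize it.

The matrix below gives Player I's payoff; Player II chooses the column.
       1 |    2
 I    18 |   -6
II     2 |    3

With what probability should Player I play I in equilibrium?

Row minima are -6 and 2, so Player I's maximin is 2; column maxima are 18 and 3, so Player II's minimax is 3. These differ, so the equilibrium is in mixed strategies.
Let Player I play I with probability p. Player II is indifferent when 18p + 2(1−p) = −6p + 3(1−p), giving p = 1/25.

1/25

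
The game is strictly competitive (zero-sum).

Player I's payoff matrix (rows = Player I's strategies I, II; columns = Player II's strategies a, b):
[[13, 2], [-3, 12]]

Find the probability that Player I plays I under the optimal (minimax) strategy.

15/26

Row minima are 2 and -3, so Player I's maximin is 2; column maxima are 13 and 12, so Player II's minimax is 12. These differ, so the equilibrium is in mixed strategies.
Let Player I play I with probability p. Player II is indifferent when 13p − 3(1−p) = 2p + 12(1−p), giving p = 15/26.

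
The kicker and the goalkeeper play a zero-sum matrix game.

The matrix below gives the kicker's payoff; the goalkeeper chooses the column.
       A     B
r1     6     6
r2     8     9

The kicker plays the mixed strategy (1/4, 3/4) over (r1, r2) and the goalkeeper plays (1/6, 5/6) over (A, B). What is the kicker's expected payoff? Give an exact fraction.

65/8

Against (1/6, 5/6), each row's expected payoff is r1: 6; r2: 53/6.
Taking the (1/4, 3/4)-weighted average: (1/4)·(6) + (3/4)·(53/6) = 65/8.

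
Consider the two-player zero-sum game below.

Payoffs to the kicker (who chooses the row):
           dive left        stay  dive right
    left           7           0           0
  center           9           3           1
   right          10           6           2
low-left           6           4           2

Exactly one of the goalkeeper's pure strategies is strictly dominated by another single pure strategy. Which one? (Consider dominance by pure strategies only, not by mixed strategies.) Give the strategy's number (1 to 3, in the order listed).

The goalkeeper prefers columns that give the kicker less. Compare dive left with stay: 0 < 7, 3 < 9, 6 < 10, 4 < 6.
So stay strictly dominates dive left for the goalkeeper; dive left is strictly dominated.

1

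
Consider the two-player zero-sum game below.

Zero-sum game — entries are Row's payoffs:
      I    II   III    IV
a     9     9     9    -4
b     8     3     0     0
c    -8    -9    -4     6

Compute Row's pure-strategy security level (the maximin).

0

The worst-case payoff for each row is a: -4, b: 0, c: -9.
The best of these is 0.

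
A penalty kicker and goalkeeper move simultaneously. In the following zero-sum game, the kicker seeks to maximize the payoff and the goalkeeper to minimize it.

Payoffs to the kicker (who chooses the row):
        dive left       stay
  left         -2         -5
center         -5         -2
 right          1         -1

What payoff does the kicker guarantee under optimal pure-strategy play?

-1

Row minima: -5, -5, -1 → the kicker's maximin is -1.
Column maxima: 1, -1 → the goalkeeper's minimax is -1.
They coincide at (right, stay), so the value is -1.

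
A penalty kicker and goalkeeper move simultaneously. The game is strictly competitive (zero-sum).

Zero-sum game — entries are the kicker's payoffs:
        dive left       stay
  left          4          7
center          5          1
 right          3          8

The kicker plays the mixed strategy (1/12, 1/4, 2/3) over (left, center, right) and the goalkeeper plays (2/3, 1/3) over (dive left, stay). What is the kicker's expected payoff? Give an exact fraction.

Against (2/3, 1/3), each row's expected payoff is left: 5; center: 11/3; right: 14/3.
Taking the (1/12, 1/4, 2/3)-weighted average: (1/12)·(5) + (1/4)·(11/3) + (2/3)·(14/3) = 40/9.

40/9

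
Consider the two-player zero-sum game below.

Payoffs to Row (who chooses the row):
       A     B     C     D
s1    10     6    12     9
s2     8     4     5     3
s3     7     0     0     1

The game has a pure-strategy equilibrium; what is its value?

Row minima: 6, 3, 0 → Row's maximin is 6.
Column maxima: 10, 6, 12, 9 → Column's minimax is 6.
They coincide at (s1, B), so the value is 6.

6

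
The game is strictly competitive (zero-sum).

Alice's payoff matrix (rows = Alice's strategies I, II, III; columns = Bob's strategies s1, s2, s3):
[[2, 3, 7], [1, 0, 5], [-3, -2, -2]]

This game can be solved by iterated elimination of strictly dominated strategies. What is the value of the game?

Column s3 is strictly dominated by s1 for Bob (2<7, 1<5, -3<-2); eliminate s3.
Row II is strictly dominated by row I (2>1, 3>0); eliminate II.
Row III is strictly dominated by row I (2>-3, 3>-2); eliminate III.
Column s2 is strictly dominated by s1 for Bob (2<3); eliminate s2.
Only (I, s1) remains, with payoff 2.

2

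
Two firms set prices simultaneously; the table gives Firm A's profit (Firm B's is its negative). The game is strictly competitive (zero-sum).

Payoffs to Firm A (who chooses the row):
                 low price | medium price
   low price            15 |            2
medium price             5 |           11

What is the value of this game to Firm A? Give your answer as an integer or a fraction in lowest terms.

155/19

Row minima are 2 and 5, so Firm A's maximin is 5; column maxima are 15 and 11, so Firm B's minimax is 11. These differ, so the equilibrium is in mixed strategies.
Let Firm A play low price with probability p. Firm B is indifferent when 15p + 5(1−p) = 2p + 11(1−p), giving p = 6/19.
Let Firm B play low price with probability q. Firm A is indifferent when 15q + 2(1−q) = 5q + 11(1−q), giving q = 9/19.
The value is 15·(9/19) + (2)·(10/19) = 155/19.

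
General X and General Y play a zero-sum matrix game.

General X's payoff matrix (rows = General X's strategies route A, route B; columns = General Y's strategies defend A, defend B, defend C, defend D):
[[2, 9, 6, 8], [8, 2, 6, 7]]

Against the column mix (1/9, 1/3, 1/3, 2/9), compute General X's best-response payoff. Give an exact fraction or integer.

route A: (2)·(1/9) + (9)·(1/3) + (6)·(1/3) + (8)·(2/9) = 7.
route B: (8)·(1/9) + (2)·(1/3) + (6)·(1/3) + (7)·(2/9) = 46/9.
The best pure response is route A with expected payoff 7.

7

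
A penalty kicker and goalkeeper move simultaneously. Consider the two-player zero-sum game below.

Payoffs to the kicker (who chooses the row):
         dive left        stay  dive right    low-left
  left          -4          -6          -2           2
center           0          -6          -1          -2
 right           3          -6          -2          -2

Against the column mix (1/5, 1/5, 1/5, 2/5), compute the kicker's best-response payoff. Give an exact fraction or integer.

left: (-4)·(1/5) + (-6)·(1/5) + (-2)·(1/5) + (2)·(2/5) = -8/5.
center: (0)·(1/5) + (-6)·(1/5) + (-1)·(1/5) + (-2)·(2/5) = -11/5.
right: (3)·(1/5) + (-6)·(1/5) + (-2)·(1/5) + (-2)·(2/5) = -9/5.
The best pure response is left with expected payoff -8/5.

-8/5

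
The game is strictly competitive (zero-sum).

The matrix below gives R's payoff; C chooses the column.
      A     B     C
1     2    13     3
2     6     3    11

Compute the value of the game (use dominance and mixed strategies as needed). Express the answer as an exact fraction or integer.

36/7

Column C is strictly dominated by A for C (it gives R more in every row).
The remaining 2×2 game on (1, 2) × (A, B) has no saddle point. Let R play 1 with probability p; indifference gives 2p + 6(1−p) = 13p + 3(1−p), so p = 3/14.
Similarly C's optimal q on A is 5/7, and the value is 2·(5/7) + (13)·(2/7) = 36/7.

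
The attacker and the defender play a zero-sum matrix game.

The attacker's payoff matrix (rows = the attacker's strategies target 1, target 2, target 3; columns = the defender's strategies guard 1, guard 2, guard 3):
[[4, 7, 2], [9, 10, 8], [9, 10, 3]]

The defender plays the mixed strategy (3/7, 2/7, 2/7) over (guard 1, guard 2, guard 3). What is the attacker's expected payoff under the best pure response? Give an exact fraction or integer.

9

target 1: (4)·(3/7) + (7)·(2/7) + (2)·(2/7) = 30/7.
target 2: (9)·(3/7) + (10)·(2/7) + (8)·(2/7) = 9.
target 3: (9)·(3/7) + (10)·(2/7) + (3)·(2/7) = 53/7.
The best pure response is target 2 with expected payoff 9.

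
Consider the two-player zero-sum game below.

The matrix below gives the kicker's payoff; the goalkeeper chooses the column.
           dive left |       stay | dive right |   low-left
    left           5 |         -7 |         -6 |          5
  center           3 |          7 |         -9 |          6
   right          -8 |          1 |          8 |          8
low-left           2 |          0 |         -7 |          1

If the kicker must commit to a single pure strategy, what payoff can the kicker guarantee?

-7

The worst-case payoff for each row is left: -7, center: -9, right: -8, low-left: -7.
The best of these is -7.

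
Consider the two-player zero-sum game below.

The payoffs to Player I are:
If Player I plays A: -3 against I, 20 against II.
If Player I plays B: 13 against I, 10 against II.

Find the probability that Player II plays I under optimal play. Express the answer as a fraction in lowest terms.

Row minima are -3 and 10, so Player I's maximin is 10; column maxima are 13 and 20, so Player II's minimax is 13. These differ, so the equilibrium is in mixed strategies.
Let Player II play I with probability q. Player I is indifferent when −3q + 20(1−q) = 13q + 10(1−q), giving q = 5/13.

5/13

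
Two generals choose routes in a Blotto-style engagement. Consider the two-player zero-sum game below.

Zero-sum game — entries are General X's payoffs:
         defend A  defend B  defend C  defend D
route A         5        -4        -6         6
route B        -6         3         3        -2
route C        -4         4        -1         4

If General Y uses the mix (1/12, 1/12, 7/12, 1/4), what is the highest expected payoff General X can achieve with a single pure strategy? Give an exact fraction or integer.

1

route A: (5)·(1/12) + (-4)·(1/12) + (-6)·(7/12) + (6)·(1/4) = -23/12.
route B: (-6)·(1/12) + (3)·(1/12) + (3)·(7/12) + (-2)·(1/4) = 1.
route C: (-4)·(1/12) + (4)·(1/12) + (-1)·(7/12) + (4)·(1/4) = 5/12.
The best pure response is route B with expected payoff 1.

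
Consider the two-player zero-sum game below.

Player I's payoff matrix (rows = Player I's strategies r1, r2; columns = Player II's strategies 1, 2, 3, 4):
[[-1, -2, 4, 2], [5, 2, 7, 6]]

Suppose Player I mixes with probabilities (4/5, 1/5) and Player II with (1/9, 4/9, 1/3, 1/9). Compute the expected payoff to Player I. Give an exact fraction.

Against (1/9, 4/9, 1/3, 1/9), each row's expected payoff is r1: 5/9; r2: 40/9.
Taking the (4/5, 1/5)-weighted average: (4/5)·(5/9) + (1/5)·(40/9) = 4/3.

4/3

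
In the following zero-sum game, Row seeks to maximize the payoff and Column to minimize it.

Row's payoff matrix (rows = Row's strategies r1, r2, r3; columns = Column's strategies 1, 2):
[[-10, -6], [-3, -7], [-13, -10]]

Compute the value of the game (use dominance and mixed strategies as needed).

-13/2

Row r3 is strictly dominated by row r1, so Row never plays it.
The remaining 2×2 game on (r1, r2) × (1, 2) has no saddle point. Let Row play r1 with probability p; indifference gives −10p − 3(1−p) = −6p − 7(1−p), so p = 1/2.
Similarly Column's optimal q on 1 is 1/8, and the value is -10·(1/8) + (-6)·(7/8) = -13/2.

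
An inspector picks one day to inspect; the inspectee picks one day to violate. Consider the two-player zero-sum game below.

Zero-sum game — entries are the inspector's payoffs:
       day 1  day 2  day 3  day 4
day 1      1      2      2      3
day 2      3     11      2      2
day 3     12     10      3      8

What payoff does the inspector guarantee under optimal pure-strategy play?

Row minima: 1, 2, 3 → the inspector's maximin is 3.
Column maxima: 12, 11, 3, 8 → the inspectee's minimax is 3.
They coincide at (day 3, day 3), so the value is 3.

3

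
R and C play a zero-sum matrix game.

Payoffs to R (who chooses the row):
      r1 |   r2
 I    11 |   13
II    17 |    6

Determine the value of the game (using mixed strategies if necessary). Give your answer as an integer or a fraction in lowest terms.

Row minima are 11 and 6, so R's maximin is 11; column maxima are 17 and 13, so C's minimax is 13. These differ, so the equilibrium is in mixed strategies.
Let R play I with probability p. C is indifferent when 11p + 17(1−p) = 13p + 6(1−p), giving p = 11/13.
Let C play r1 with probability q. R is indifferent when 11q + 13(1−q) = 17q + 6(1−q), giving q = 7/13.
The value is 11·(7/13) + (13)·(6/13) = 155/13.

155/13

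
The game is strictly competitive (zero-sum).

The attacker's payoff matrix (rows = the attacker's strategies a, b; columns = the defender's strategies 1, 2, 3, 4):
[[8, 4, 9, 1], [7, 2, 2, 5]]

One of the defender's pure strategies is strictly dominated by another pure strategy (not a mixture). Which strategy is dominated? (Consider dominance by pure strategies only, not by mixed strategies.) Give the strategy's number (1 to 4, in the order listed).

The defender prefers columns that give the attacker less. Compare 1 with 2: 4 < 8, 2 < 7.
So 2 strictly dominates 1 for the defender; 1 is strictly dominated.

1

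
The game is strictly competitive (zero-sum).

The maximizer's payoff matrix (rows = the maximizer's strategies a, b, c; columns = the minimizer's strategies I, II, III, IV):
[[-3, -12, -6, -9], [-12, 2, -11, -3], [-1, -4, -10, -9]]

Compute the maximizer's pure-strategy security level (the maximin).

The worst-case payoff for each row is a: -12, b: -12, c: -10.
The best of these is -10.

-10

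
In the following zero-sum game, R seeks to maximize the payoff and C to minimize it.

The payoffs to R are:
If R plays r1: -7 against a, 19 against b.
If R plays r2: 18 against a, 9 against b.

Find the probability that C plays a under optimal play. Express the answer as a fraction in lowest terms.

2/7

Row minima are -7 and 9, so R's maximin is 9; column maxima are 18 and 19, so C's minimax is 18. These differ, so the equilibrium is in mixed strategies.
Let C play a with probability q. R is indifferent when −7q + 19(1−q) = 18q + 9(1−q), giving q = 2/7.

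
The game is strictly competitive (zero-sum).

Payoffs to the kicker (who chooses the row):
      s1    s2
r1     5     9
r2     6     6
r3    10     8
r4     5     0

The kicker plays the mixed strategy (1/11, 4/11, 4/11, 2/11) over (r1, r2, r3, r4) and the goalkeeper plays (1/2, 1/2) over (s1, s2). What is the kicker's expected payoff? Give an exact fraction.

72/11

Against (1/2, 1/2), each row's expected payoff is r1: 7; r2: 6; r3: 9; r4: 5/2.
Taking the (1/11, 4/11, 4/11, 2/11)-weighted average: (1/11)·(7) + (4/11)·(6) + (4/11)·(9) + (2/11)·(5/2) = 72/11.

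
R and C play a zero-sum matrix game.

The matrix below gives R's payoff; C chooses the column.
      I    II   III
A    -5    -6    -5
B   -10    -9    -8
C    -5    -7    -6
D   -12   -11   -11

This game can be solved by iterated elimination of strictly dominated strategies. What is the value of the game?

Row D is strictly dominated by row A (-5>-12, -6>-11, -5>-11); eliminate D.
Column III is strictly dominated by II for C (-6<-5, -9<-8, -7<-6); eliminate III.
Row B is strictly dominated by row A (-5>-10, -6>-9); eliminate B.
Column I is strictly dominated by II for C (-6<-5, -7<-5); eliminate I.
Row C is strictly dominated by row A (-6>-7); eliminate C.
Only (A, II) remains, with payoff -6.

-6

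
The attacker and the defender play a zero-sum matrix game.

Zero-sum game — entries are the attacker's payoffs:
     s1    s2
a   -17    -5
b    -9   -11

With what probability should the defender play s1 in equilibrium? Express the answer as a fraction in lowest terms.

Row minima are -17 and -11, so the attacker's maximin is -11; column maxima are -9 and -5, so the defender's minimax is -9. These differ, so the equilibrium is in mixed strategies.
Let the defender play s1 with probability q. The attacker is indifferent when −17q − 5(1−q) = −9q − 11(1−q), giving q = 3/7.

3/7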